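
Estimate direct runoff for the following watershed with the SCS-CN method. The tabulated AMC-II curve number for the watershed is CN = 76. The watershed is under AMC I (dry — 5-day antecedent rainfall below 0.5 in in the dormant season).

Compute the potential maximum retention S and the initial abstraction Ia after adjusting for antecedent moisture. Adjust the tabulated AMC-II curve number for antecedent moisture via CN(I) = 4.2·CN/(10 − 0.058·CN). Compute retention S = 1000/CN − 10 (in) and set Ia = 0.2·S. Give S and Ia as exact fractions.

Dry (AMC I): CN(I) = 4.2·76/(10 − 0.058·76) = (1596/5)/(699/125) = 13300/233 ≈ 57.082
Retention S: 1000/CN − 10 with CN=57.082 → S = 1000/133 ≈ 7.519 in
Initial abstraction Ia = S/5 = (1000/133)/5 = 200/133 ≈ 1.504 in

S = 1000/133 in ≈ 7.519 in; Ia = 200/133 in ≈ 1.504 in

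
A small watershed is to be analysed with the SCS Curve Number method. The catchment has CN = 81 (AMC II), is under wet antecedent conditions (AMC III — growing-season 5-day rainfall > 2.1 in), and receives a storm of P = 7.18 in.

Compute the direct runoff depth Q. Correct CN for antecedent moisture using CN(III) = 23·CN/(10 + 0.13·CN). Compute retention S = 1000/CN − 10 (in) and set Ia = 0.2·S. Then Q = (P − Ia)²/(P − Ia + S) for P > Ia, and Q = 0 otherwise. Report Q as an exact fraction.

Q = 422262133489/69379703550 in ≈ 6.086 in

CN(III) from CN(II)=81: (23·81)/(10 + 0.13·81) = 186300/2053 ≈ 90.745
Retention S: 1000/CN − 10 with CN=90.745 → S = 1900/1863 ≈ 1.020 in
Ia = 0.2S: 0.2·1.020 = 0.204 in (exactly 380/1863)
Since P=7.180 > Ia=0.204: effective rainfall P−Ia = 649817/93150 in
Runoff Q = (P−Ia)²/(P−Ia+S) = (6.976)²/(6.976+1.020) = 422262133489/69379703550 ≈ 6.086 in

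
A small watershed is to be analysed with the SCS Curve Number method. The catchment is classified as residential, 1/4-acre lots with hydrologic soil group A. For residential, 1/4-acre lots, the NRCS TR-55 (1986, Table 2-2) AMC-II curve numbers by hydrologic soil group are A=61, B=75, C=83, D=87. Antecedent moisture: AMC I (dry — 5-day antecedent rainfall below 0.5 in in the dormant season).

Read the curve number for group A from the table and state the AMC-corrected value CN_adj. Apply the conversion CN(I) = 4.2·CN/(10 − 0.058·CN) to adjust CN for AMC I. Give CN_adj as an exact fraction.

CN_adj = 42700/1077 ≈ 39.647

NRCS table: residential, 1/4-acre lots, soil group A → CN(II) = 61
CN(I) from CN(II)=61: (4.2·61)/(10 − 0.058·61) = 42700/1077 ≈ 39.647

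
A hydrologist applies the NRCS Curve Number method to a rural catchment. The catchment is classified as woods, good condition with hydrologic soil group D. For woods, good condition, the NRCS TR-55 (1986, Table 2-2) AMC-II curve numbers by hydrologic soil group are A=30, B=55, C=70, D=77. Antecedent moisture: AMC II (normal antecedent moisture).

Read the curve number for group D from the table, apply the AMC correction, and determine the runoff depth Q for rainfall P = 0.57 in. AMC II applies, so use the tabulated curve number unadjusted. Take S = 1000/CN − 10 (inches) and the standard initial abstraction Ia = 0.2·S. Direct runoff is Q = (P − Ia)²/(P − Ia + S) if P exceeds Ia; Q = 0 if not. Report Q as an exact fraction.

Q = 0 in ≈ 0.000 in

NRCS table: woods, good condition, soil group D → CN(II) = 77
Average conditions: CN = 77 (no AMC adjustment).
S = 1000/77 − 10 = 230/77 in ≈ 2.987 in
Ia = 0.2·(230/77) = 46/77 in ≈ 0.597 in
P = 0.570 ≤ Ia = 0.597 in: entire storm abstracted, Q = 0.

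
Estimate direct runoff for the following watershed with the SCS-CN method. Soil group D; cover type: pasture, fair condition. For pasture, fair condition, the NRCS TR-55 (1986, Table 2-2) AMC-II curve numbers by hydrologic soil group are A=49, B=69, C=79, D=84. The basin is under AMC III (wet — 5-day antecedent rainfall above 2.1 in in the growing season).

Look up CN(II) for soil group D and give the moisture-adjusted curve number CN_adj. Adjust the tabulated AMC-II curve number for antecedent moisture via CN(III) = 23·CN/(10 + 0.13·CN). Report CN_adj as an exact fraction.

NRCS table: pasture, fair condition, soil group D → CN(II) = 84
Wet (AMC III): CN(III) = 23·84/(10 + 0.13·84) = 1932/(523/25) = 48300/523 ≈ 92.352

CN_adj = 48300/523 ≈ 92.352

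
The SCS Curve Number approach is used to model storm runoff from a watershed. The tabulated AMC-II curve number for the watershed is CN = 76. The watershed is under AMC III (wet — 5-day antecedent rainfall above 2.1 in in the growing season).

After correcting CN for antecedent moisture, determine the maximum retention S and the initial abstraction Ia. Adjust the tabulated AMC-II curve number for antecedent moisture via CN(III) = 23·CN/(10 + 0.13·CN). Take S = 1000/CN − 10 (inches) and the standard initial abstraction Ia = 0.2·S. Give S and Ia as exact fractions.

Wet (AMC III): CN(III) = 23·76/(10 + 0.13·76) = 1748/(497/25) = 43700/497 ≈ 87.928
Max retention: S = 1000/(43700/497) − 10 = 600/437 in (≈ 1.373 in)
Ia = 0.2·(600/437) = 120/437 in ≈ 0.275 in

S = 600/437 in ≈ 1.373 in; Ia = 120/437 in ≈ 0.275 in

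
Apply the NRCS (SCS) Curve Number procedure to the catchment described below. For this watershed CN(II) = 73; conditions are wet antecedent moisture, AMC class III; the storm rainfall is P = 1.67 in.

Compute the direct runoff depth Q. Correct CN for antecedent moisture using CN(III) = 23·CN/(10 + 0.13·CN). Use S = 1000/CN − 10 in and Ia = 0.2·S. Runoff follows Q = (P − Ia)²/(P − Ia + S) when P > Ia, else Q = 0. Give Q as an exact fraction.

CN(III) from CN(II)=73: (23·73)/(10 + 0.13·73) = 167900/1949 ≈ 86.147
S = 1000/(167900/1949) − 10 = 2700/1679 in ≈ 1.608 in
Ia = 0.2S: 0.2·1.608 = 0.322 in (exactly 540/1679)
Excess rainfall: 1.670 − 0.322 = 1.348 in; P > Ia so Q > 0
Runoff Q = (P−Ia)²/(P−Ia+S) = (1.348)²/(1.348+1.608) = 51253790449/83344384700 ≈ 0.615 in

Q = 51253790449/83344384700 in ≈ 0.615 in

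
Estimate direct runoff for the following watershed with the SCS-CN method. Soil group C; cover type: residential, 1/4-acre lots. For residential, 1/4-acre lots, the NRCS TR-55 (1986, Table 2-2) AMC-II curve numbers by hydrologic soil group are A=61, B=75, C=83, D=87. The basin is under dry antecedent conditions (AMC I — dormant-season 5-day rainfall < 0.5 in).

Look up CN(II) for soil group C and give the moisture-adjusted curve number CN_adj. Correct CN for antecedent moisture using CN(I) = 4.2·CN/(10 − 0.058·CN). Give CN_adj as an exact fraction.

CN_adj = 174300/2593 ≈ 67.219

NRCS table: residential, 1/4-acre lots, soil group C → CN(II) = 83
Dry (AMC I): CN(I) = 4.2·83/(10 − 0.058·83) = (1743/5)/(2593/500) = 174300/2593 ≈ 67.219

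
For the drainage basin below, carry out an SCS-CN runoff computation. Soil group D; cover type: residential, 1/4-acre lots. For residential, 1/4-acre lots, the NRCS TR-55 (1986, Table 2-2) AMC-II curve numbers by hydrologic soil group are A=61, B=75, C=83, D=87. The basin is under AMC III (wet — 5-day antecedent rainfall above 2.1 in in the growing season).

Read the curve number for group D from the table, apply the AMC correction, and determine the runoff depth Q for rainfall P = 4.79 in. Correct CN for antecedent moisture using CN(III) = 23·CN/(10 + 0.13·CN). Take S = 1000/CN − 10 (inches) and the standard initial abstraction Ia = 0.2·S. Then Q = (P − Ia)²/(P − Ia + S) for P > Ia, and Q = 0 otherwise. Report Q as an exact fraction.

Q = 869517085441/212602047900 in ≈ 4.090 in

NRCS table: residential, 1/4-acre lots, soil group D → CN(II) = 87
Wet (AMC III): CN(III) = 23·87/(10 + 0.13·87) = 2001/(2131/100) = 200100/2131 ≈ 93.900
S = 1000/(200100/2131) − 10 = 1300/2001 in ≈ 0.650 in
Ia = 0.2S: 0.2·0.650 = 0.130 in (exactly 260/2001)
P − Ia = 4.790 − 0.130 = 932479/200100 ≈ 4.660 in (> 0, runoff occurs)
Q: (932479/200100)² ÷ (1062479/200100) = 869517085441/212602047900 in (≈ 4.090 in)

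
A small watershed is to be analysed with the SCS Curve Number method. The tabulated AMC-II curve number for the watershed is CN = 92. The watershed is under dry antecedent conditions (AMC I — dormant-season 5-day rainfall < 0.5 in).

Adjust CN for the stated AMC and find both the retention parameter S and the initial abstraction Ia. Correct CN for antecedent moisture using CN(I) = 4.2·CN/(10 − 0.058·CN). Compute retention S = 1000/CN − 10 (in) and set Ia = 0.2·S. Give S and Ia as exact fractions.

S = 1000/483 in ≈ 2.070 in; Ia = 200/483 in ≈ 0.414 in

CN(I) from CN(II)=92: (4.2·92)/(10 − 0.058·92) = 48300/583 ≈ 82.847
S = 1000/(48300/583) − 10 = 1000/483 in ≈ 2.070 in
Ia = 0.2·(1000/483) = 200/483 in ≈ 0.414 in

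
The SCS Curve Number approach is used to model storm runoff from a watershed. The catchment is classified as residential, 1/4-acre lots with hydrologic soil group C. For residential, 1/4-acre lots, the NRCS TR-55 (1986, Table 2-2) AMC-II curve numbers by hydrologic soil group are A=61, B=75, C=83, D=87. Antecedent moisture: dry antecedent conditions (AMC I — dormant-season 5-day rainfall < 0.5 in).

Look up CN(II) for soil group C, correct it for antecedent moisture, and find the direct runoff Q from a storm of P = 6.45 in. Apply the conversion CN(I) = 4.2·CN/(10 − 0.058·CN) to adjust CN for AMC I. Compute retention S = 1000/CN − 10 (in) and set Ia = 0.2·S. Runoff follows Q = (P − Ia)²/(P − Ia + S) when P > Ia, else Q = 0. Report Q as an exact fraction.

NRCS table: residential, 1/4-acre lots, soil group C → CN(II) = 83
Dry (AMC I): CN(I) = 4.2·83/(10 − 0.058·83) = (1743/5)/(2593/500) = 174300/2593 ≈ 67.219
S = 1000/(174300/2593) − 10 = 8500/1743 in ≈ 4.877 in
Ia = 0.2S: 0.2·4.877 = 0.975 in (exactly 1700/1743)
Since P=6.450 > Ia=0.975: effective rainfall P−Ia = 190847/34860 in
Runoff Q = (P−Ia)²/(P−Ia+S) = (5.475)²/(5.475+4.877) = 36422577409/12579126420 ≈ 2.895 in

Q = 36422577409/12579126420 in ≈ 2.895 in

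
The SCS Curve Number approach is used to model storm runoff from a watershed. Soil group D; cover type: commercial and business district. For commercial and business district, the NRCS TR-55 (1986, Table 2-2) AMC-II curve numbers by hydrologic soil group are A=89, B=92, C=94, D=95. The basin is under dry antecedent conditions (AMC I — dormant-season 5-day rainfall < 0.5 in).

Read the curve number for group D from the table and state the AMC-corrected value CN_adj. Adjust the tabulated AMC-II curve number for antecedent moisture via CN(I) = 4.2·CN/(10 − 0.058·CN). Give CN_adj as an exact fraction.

NRCS table: commercial and business district, soil group D → CN(II) = 95
Adjust CN=95 to AMC I: 4.2·95/(10 − 0.058·95) → 399 ÷ (449/100) = 39900/449 ≈ 88.864

CN_adj = 39900/449 ≈ 88.864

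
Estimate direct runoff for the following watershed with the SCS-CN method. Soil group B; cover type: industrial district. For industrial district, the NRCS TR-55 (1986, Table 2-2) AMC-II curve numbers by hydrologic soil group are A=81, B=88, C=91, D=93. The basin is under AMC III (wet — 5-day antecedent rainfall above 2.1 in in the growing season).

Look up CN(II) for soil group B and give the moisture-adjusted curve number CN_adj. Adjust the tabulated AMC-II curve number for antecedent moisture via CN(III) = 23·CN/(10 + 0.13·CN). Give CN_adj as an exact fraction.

NRCS table: industrial district, soil group B → CN(II) = 88
CN(III) from CN(II)=88: (23·88)/(10 + 0.13·88) = 6325/67 ≈ 94.403

CN_adj = 6325/67 ≈ 94.403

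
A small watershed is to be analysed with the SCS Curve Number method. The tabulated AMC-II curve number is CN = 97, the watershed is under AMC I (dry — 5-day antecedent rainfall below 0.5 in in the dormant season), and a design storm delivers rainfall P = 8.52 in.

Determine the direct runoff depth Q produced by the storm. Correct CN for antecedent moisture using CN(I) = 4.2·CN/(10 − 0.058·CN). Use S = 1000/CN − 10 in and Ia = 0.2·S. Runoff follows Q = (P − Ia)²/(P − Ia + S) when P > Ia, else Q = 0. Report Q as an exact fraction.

Q = 20200084129/2624793325 in ≈ 7.696 in

Dry (AMC I): CN(I) = 4.2·97/(10 − 0.058·97) = (2037/5)/(2187/500) = 67900/729 ≈ 93.141
Max retention: S = 1000/(67900/729) − 10 = 500/679 in (≈ 0.736 in)
Ia = 0.2·(500/679) = 100/679 in ≈ 0.147 in
Since P=8.520 > Ia=0.147: effective rainfall P−Ia = 142127/16975 in
Runoff Q = (P−Ia)²/(P−Ia+S) = (8.373)²/(8.373+0.736) = 20200084129/2624793325 ≈ 7.696 in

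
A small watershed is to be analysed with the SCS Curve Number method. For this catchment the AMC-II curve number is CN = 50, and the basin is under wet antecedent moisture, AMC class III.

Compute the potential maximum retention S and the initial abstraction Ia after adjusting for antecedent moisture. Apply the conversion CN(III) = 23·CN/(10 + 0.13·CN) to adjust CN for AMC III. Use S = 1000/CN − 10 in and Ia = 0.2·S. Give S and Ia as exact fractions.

S = 100/23 in ≈ 4.348 in; Ia = 20/23 in ≈ 0.870 in

Wet (AMC III): CN(III) = 23·50/(10 + 0.13·50) = 1150/(33/2) = 2300/33 ≈ 69.697
Max retention: S = 1000/(2300/33) − 10 = 100/23 in (≈ 4.348 in)
Ia = 0.2S: 0.2·4.348 = 0.870 in (exactly 20/23)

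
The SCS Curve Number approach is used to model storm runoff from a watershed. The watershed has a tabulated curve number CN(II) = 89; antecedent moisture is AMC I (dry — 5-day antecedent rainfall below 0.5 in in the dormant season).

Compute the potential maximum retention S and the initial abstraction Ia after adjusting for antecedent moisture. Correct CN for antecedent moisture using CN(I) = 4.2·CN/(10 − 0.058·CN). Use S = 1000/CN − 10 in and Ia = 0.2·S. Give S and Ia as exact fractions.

Adjust CN=89 to AMC I: 4.2·89/(10 − 0.058·89) → (1869/5) ÷ (2419/500) = 186900/2419 ≈ 77.263
Max retention: S = 1000/(186900/2419) − 10 = 5500/1869 in (≈ 2.943 in)
Initial abstraction Ia = S/5 = (5500/1869)/5 = 1100/1869 ≈ 0.589 in

S = 5500/1869 in ≈ 2.943 in; Ia = 1100/1869 in ≈ 0.589 in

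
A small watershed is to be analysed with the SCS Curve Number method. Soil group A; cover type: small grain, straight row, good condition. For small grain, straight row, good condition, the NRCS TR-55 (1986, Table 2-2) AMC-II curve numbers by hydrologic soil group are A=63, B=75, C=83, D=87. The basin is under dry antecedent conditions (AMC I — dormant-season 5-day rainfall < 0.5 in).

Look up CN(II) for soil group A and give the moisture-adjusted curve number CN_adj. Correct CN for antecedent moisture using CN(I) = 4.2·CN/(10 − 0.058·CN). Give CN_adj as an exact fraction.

NRCS table: small grain, straight row, good condition, soil group A → CN(II) = 63
Adjust CN=63 to AMC I: 4.2·63/(10 − 0.058·63) → (1323/5) ÷ (3173/500) = 132300/3173 ≈ 41.696

CN_adj = 132300/3173 ≈ 41.696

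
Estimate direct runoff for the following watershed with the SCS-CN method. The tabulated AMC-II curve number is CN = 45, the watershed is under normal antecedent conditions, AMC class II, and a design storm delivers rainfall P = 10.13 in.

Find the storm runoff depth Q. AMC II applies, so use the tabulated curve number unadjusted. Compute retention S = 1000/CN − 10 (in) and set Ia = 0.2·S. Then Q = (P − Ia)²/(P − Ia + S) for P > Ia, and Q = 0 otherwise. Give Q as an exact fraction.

CN(II) = 45; AMC II needs no correction.
Max retention: S = 1000/45 − 10 = 110/9 in (≈ 12.222 in)
Ia = 0.2·(110/9) = 22/9 in ≈ 2.444 in
P − Ia = 10.130 − 2.444 = 6917/900 ≈ 7.686 in (> 0, runoff occurs)
Q: (6917/900)² ÷ (17917/900) = 47844889/16125300 in (≈ 2.967 in)

Q = 47844889/16125300 in ≈ 2.967 in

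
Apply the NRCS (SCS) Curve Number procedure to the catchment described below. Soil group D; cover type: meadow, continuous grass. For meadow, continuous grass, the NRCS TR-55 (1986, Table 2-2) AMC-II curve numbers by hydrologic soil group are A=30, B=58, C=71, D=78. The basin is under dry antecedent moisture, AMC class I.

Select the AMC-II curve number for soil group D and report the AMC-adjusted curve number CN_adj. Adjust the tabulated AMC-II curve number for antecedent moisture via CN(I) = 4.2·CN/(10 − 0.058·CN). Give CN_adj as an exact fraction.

NRCS table: meadow, continuous grass, soil group D → CN(II) = 78
CN(I) from CN(II)=78: (4.2·78)/(10 − 0.058·78) = 81900/1369 ≈ 59.825

CN_adj = 81900/1369 ≈ 59.825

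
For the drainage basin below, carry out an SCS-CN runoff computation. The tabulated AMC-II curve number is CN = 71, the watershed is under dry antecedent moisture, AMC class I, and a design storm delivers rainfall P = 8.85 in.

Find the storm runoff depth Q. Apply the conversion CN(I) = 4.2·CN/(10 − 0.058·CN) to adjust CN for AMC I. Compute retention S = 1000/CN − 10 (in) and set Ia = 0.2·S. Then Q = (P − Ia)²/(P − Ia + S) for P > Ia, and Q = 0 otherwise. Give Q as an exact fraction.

Q = 42397692649/14787946740 in ≈ 2.867 in

CN(I) from CN(II)=71: (4.2·71)/(10 − 0.058·71) = 149100/2941 ≈ 50.697
S = 1000/(149100/2941) − 10 = 14500/1491 in ≈ 9.725 in
Ia = 0.2S: 0.2·9.725 = 1.945 in (exactly 2900/1491)
P − Ia = 8.850 − 1.945 = 205907/29820 ≈ 6.905 in (> 0, runoff occurs)
Runoff Q = (P−Ia)²/(P−Ia+S) = (6.905)²/(6.905+9.725) = 42397692649/14787946740 ≈ 2.867 in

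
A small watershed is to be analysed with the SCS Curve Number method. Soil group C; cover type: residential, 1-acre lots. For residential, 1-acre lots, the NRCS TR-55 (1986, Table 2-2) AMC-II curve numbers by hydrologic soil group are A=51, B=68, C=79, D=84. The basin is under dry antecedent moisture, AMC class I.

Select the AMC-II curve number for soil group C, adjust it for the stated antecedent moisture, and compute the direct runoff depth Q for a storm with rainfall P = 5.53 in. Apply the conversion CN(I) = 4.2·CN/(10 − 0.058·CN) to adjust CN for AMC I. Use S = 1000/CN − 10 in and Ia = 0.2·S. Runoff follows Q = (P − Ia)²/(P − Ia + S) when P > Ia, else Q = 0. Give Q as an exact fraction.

Q = 1134813969/661127300 in ≈ 1.716 in

NRCS table: residential, 1-acre lots, soil group C → CN(II) = 79
CN(I) from CN(II)=79: (4.2·79)/(10 − 0.058·79) = 7900/129 ≈ 61.240
S = 1000/(7900/129) − 10 = 500/79 in ≈ 6.329 in
Ia = 0.2S: 0.2·6.329 = 1.266 in (exactly 100/79)
P − Ia = 5.530 − 1.266 = 33687/7900 ≈ 4.264 in (> 0, runoff occurs)
Q: (33687/7900)² ÷ (83687/7900) = 1134813969/661127300 in (≈ 1.716 in)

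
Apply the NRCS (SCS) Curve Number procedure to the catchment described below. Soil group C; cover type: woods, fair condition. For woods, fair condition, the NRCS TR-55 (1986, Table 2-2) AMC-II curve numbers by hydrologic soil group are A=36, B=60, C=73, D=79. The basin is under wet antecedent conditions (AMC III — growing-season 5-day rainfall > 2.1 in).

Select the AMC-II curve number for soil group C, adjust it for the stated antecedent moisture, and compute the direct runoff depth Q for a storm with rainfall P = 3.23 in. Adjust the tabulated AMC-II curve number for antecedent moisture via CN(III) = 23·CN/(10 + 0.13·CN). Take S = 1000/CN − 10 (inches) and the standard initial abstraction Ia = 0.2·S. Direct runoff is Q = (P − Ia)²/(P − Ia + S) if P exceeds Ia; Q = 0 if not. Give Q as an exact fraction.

Q = 238453492489/127321424300 in ≈ 1.873 in

NRCS table: woods, fair condition, soil group C → CN(II) = 73
Wet (AMC III): CN(III) = 23·73/(10 + 0.13·73) = 1679/(1949/100) = 167900/1949 ≈ 86.147
S = 1000/(167900/1949) − 10 = 2700/1679 in ≈ 1.608 in
Ia = 0.2·(2700/1679) = 540/1679 in ≈ 0.322 in
P − Ia = 3.230 − 0.322 = 488317/167900 ≈ 2.908 in (> 0, runoff occurs)
Runoff Q = (P−Ia)²/(P−Ia+S) = (2.908)²/(2.908+1.608) = 238453492489/127321424300 ≈ 1.873 in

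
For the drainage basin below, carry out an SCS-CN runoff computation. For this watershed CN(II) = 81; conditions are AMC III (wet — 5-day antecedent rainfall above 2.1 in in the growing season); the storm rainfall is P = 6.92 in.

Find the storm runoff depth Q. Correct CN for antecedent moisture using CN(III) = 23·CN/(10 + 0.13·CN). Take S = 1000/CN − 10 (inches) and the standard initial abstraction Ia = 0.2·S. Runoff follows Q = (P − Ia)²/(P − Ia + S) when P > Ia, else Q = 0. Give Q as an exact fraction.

Adjust CN=81 to AMC III: 23·81/(10 + 0.13·81) → 1863 ÷ (2053/100) = 186300/2053 ≈ 90.745
Max retention: S = 1000/(186300/2053) − 10 = 1900/1863 in (≈ 1.020 in)
Ia = 0.2·(1900/1863) = 380/1863 in ≈ 0.204 in
P − Ia = 6.920 − 0.204 = 312799/46575 ≈ 6.716 in (> 0, runoff occurs)
Q: (312799/46575)² ÷ (360299/46575) = 97843214401/16780925925 in (≈ 5.831 in)

Q = 97843214401/16780925925 in ≈ 5.831 in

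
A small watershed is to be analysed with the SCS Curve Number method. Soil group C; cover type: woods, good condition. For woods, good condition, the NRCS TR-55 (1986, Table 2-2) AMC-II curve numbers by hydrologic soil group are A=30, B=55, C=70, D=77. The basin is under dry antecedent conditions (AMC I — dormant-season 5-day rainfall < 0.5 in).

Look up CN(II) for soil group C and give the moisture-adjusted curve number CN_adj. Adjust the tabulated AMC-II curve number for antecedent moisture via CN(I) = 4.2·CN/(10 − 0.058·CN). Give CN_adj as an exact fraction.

CN_adj = 4900/99 ≈ 49.495

NRCS table: woods, good condition, soil group C → CN(II) = 70
CN(I) from CN(II)=70: (4.2·70)/(10 − 0.058·70) = 4900/99 ≈ 49.495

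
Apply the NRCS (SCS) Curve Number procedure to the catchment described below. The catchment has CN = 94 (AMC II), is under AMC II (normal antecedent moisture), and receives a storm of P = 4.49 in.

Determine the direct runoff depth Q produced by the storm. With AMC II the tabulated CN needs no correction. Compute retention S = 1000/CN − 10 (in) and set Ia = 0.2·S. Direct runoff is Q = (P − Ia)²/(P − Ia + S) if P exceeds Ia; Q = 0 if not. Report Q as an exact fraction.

CN(II) = 94; AMC II needs no correction.
Max retention: S = 1000/94 − 10 = 30/47 in (≈ 0.638 in)
Initial abstraction Ia = S/5 = (30/47)/5 = 6/47 ≈ 0.128 in
Excess rainfall: 4.490 − 0.128 = 4.362 in; P > Ia so Q > 0
Q: (20503/4700)² ÷ (23503/4700) = 420373009/110464100 in (≈ 3.806 in)

Q = 420373009/110464100 in ≈ 3.806 in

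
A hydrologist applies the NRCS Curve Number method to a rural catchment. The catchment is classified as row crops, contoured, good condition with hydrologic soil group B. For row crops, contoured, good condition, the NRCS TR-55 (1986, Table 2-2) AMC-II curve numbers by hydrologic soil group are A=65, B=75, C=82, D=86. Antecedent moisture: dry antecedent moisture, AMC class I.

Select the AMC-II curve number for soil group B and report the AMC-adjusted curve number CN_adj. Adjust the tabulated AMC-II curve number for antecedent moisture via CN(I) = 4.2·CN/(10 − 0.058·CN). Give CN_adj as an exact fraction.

CN_adj = 6300/113 ≈ 55.752

NRCS table: row crops, contoured, good condition, soil group B → CN(II) = 75
CN(I) from CN(II)=75: (4.2·75)/(10 − 0.058·75) = 6300/113 ≈ 55.752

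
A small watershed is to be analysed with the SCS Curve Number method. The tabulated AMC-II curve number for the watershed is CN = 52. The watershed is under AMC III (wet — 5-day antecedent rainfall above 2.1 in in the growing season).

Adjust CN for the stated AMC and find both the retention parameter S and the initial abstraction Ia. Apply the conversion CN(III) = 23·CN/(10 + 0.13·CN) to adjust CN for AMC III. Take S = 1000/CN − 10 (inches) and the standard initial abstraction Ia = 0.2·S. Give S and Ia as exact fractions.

S = 1200/299 in ≈ 4.013 in; Ia = 240/299 in ≈ 0.803 in

Adjust CN=52 to AMC III: 23·52/(10 + 0.13·52) → 1196 ÷ (419/25) = 29900/419 ≈ 71.360
Max retention: S = 1000/(29900/419) − 10 = 1200/299 in (≈ 4.013 in)
Initial abstraction Ia = S/5 = (1200/299)/5 = 240/299 ≈ 0.803 in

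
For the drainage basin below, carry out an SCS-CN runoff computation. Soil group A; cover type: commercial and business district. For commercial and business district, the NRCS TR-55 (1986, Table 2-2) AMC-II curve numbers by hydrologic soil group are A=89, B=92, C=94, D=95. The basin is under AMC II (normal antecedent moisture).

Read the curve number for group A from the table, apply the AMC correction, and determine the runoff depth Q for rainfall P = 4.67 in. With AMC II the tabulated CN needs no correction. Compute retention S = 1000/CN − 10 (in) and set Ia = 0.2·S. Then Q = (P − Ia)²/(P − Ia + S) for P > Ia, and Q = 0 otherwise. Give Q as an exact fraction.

NRCS table: commercial and business district, soil group A → CN(II) = 89
AMC II — tabulated CN = 89 applies directly.
Retention S: 1000/CN − 10 with CN=89.000 → S = 110/89 ≈ 1.236 in
Ia = 0.2S: 0.2·1.236 = 0.247 in (exactly 22/89)
Since P=4.670 > Ia=0.247: effective rainfall P−Ia = 39363/8900 in
Q = (39363/8900)²/((39363/8900) + 110/89) = (1549445769/79210000)/(50363/8900) = 1549445769/448230700 in ≈ 3.457 in

Q = 1549445769/448230700 in ≈ 3.457 in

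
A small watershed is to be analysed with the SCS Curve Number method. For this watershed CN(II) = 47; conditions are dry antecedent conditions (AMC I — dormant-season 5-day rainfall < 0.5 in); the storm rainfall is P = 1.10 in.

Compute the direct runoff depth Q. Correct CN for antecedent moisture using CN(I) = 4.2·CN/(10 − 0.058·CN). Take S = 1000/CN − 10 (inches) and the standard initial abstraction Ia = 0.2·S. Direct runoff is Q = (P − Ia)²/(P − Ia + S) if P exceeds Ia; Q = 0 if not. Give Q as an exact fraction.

Q = 0 in ≈ 0.000 in

Adjust CN=47 to AMC I: 4.2·47/(10 − 0.058·47) → (987/5) ÷ (3637/500) = 98700/3637 ≈ 27.138
Retention S: 1000/CN − 10 with CN=27.138 → S = 26500/987 ≈ 26.849 in
Ia = 0.2S: 0.2·26.849 = 5.370 in (exactly 5300/987)
P = 1.100 ≤ Ia = 5.370 in: entire storm abstracted, Q = 0.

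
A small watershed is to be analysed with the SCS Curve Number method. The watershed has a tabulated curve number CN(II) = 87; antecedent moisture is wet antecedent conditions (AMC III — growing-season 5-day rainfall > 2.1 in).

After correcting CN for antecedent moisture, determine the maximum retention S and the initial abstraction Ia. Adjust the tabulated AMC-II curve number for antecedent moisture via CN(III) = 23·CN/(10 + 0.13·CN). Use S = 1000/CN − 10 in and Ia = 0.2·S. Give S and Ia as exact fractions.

S = 1300/2001 in ≈ 0.650 in; Ia = 260/2001 in ≈ 0.130 in

Adjust CN=87 to AMC III: 23·87/(10 + 0.13·87) → 2001 ÷ (2131/100) = 200100/2131 ≈ 93.900
Retention S: 1000/CN − 10 with CN=93.900 → S = 1300/2001 ≈ 0.650 in
Initial abstraction Ia = S/5 = (1300/2001)/5 = 260/2001 ≈ 0.130 in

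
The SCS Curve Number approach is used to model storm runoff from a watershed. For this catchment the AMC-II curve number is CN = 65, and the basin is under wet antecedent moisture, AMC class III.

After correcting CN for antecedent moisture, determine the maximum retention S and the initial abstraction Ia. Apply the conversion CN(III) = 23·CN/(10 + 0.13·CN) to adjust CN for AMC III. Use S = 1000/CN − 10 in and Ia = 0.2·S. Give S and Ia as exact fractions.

CN(III) from CN(II)=65: (23·65)/(10 + 0.13·65) = 29900/369 ≈ 81.030
Retention S: 1000/CN − 10 with CN=81.030 → S = 700/299 ≈ 2.341 in
Ia = 0.2S: 0.2·2.341 = 0.468 in (exactly 140/299)

S = 700/299 in ≈ 2.341 in; Ia = 140/299 in ≈ 0.468 in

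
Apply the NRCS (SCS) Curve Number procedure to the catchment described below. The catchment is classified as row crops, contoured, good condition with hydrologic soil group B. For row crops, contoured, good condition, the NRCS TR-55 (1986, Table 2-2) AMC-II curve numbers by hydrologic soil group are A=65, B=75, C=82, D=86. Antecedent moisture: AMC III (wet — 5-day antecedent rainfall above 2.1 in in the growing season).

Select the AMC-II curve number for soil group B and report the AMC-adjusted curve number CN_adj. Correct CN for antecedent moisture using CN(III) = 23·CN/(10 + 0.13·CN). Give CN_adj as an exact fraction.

CN_adj = 6900/79 ≈ 87.342

NRCS table: row crops, contoured, good condition, soil group B → CN(II) = 75
Adjust CN=75 to AMC III: 23·75/(10 + 0.13·75) → 1725 ÷ (79/4) = 6900/79 ≈ 87.342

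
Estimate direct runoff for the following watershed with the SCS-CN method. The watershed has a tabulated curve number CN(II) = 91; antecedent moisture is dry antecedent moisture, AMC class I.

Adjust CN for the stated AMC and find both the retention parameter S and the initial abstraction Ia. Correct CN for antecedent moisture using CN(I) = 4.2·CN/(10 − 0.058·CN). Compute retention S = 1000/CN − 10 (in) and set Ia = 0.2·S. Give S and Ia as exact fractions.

S = 1500/637 in ≈ 2.355 in; Ia = 300/637 in ≈ 0.471 in

CN(I) from CN(II)=91: (4.2·91)/(10 − 0.058·91) = 63700/787 ≈ 80.940
S = 1000/(63700/787) − 10 = 1500/637 in ≈ 2.355 in
Initial abstraction Ia = S/5 = (1500/637)/5 = 300/637 ≈ 0.471 in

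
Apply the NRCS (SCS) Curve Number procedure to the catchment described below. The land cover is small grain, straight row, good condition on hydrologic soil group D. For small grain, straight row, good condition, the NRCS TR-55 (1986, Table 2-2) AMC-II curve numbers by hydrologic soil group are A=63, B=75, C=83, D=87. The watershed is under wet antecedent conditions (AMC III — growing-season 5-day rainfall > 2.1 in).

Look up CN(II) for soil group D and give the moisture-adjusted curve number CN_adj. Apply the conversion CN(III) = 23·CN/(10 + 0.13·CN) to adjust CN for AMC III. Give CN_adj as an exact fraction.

NRCS table: small grain, straight row, good condition, soil group D → CN(II) = 87
CN(III) from CN(II)=87: (23·87)/(10 + 0.13·87) = 200100/2131 ≈ 93.900

CN_adj = 200100/2131 ≈ 93.900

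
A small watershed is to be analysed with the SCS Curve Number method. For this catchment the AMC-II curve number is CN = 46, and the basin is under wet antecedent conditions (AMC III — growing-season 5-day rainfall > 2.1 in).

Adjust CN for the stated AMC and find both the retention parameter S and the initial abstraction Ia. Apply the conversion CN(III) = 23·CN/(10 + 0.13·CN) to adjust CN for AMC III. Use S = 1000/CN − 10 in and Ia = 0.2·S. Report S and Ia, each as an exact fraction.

S = 2700/529 in ≈ 5.104 in; Ia = 540/529 in ≈ 1.021 in

Adjust CN=46 to AMC III: 23·46/(10 + 0.13·46) → 1058 ÷ (799/50) = 52900/799 ≈ 66.208
Retention S: 1000/CN − 10 with CN=66.208 → S = 2700/529 ≈ 5.104 in
Ia = 0.2S: 0.2·5.104 = 1.021 in (exactly 540/529)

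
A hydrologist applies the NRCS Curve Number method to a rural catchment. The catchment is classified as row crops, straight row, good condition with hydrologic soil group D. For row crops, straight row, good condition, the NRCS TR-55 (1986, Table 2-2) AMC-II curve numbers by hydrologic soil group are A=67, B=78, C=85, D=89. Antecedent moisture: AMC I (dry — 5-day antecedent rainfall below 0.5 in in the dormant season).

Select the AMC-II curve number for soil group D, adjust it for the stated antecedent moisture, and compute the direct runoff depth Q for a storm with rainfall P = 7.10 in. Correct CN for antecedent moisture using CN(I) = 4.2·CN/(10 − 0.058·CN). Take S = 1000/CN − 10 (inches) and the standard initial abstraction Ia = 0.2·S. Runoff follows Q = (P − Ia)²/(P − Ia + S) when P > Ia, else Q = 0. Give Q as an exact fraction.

NRCS table: row crops, straight row, good condition, soil group D → CN(II) = 89
Adjust CN=89 to AMC I: 4.2·89/(10 − 0.058·89) → (1869/5) ÷ (2419/500) = 186900/2419 ≈ 77.263
S = 1000/(186900/2419) − 10 = 5500/1869 in ≈ 2.943 in
Initial abstraction Ia = S/5 = (5500/1869)/5 = 1100/1869 ≈ 0.589 in
P − Ia = 7.100 − 0.589 = 121699/18690 ≈ 6.511 in (> 0, runoff occurs)
Q = (121699/18690)²/((121699/18690) + 5500/1869) = (14810646601/349316100)/(176699/18690) = 14810646601/3302504310 in ≈ 4.485 in

Q = 14810646601/3302504310 in ≈ 4.485 in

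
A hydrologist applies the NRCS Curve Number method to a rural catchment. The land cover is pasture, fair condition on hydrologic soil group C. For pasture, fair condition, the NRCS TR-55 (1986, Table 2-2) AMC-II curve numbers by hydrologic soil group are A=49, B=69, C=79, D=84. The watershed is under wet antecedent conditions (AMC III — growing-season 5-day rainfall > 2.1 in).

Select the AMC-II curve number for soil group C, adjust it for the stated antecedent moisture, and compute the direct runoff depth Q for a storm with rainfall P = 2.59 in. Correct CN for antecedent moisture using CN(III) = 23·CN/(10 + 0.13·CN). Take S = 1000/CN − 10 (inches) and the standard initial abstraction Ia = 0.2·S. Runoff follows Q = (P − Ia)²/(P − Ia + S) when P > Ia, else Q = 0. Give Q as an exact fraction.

NRCS table: pasture, fair condition, soil group C → CN(II) = 79
Adjust CN=79 to AMC III: 23·79/(10 + 0.13·79) → 1817 ÷ (2027/100) = 181700/2027 ≈ 89.640
Retention S: 1000/CN − 10 with CN=89.640 → S = 2100/1817 ≈ 1.156 in
Ia = 0.2S: 0.2·1.156 = 0.231 in (exactly 420/1817)
Since P=2.590 > Ia=0.231: effective rainfall P−Ia = 428603/181700 in
Q: (428603/181700)² ÷ (638603/181700) = 26242933087/16576309300 in (≈ 1.583 in)

Q = 26242933087/16576309300 in ≈ 1.583 in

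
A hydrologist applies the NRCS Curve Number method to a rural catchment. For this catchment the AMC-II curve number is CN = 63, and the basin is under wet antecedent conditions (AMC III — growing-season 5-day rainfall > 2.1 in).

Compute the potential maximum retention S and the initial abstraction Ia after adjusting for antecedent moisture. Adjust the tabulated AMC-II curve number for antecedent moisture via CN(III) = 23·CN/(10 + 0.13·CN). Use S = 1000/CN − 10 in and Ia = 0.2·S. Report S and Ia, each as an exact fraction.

S = 3700/1449 in ≈ 2.553 in; Ia = 740/1449 in ≈ 0.511 in

Wet (AMC III): CN(III) = 23·63/(10 + 0.13·63) = 1449/(1819/100) = 144900/1819 ≈ 79.659
Max retention: S = 1000/(144900/1819) − 10 = 3700/1449 in (≈ 2.553 in)
Ia = 0.2S: 0.2·2.553 = 0.511 in (exactly 740/1449)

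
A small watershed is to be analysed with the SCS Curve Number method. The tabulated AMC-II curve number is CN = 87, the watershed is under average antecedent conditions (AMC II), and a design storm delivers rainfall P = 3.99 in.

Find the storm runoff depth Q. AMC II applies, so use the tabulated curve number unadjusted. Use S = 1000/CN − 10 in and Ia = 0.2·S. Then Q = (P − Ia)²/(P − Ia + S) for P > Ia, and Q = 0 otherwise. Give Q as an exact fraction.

Q = 1031244769/392483100 in ≈ 2.627 in

Average conditions: CN = 87 (no AMC adjustment).
Max retention: S = 1000/87 − 10 = 130/87 in (≈ 1.494 in)
Ia = 0.2S: 0.2·1.494 = 0.299 in (exactly 26/87)
P − Ia = 3.990 − 0.299 = 32113/8700 ≈ 3.691 in (> 0, runoff occurs)
Runoff Q = (P−Ia)²/(P−Ia+S) = (3.691)²/(3.691+1.494) = 1031244769/392483100 ≈ 2.627 in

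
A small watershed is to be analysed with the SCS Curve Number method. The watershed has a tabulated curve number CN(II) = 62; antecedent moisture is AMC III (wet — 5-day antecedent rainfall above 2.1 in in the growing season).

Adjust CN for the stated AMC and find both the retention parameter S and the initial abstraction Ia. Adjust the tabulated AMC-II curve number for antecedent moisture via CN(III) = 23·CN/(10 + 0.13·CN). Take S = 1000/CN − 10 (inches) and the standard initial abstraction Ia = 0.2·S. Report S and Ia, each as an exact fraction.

Wet (AMC III): CN(III) = 23·62/(10 + 0.13·62) = 1426/(903/50) = 71300/903 ≈ 78.959
Max retention: S = 1000/(71300/903) − 10 = 1900/713 in (≈ 2.665 in)
Ia = 0.2S: 0.2·2.665 = 0.533 in (exactly 380/713)

S = 1900/713 in ≈ 2.665 in; Ia = 380/713 in ≈ 0.533 in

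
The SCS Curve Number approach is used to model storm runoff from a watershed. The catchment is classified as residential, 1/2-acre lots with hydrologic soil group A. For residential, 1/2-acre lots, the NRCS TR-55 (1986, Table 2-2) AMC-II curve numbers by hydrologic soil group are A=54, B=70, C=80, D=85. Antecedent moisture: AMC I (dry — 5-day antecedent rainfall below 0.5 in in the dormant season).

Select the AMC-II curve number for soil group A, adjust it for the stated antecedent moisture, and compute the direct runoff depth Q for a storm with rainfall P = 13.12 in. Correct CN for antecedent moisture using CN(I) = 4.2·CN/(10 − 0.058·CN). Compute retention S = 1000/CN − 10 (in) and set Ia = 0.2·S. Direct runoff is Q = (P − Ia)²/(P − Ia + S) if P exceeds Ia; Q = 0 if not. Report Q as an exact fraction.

NRCS table: residential, 1/2-acre lots, soil group A → CN(II) = 54
Dry (AMC I): CN(I) = 4.2·54/(10 − 0.058·54) = (1134/5)/(1717/250) = 56700/1717 ≈ 33.023
Max retention: S = 1000/(56700/1717) − 10 = 11500/567 in (≈ 20.282 in)
Ia = 0.2S: 0.2·20.282 = 4.056 in (exactly 2300/567)
Excess rainfall: 13.120 − 4.056 = 9.064 in; P > Ia so Q > 0
Runoff Q = (P−Ia)²/(P−Ia+S) = (9.064)²/(9.064+20.282) = 2063260322/737057475 ≈ 2.799 in

Q = 2063260322/737057475 in ≈ 2.799 in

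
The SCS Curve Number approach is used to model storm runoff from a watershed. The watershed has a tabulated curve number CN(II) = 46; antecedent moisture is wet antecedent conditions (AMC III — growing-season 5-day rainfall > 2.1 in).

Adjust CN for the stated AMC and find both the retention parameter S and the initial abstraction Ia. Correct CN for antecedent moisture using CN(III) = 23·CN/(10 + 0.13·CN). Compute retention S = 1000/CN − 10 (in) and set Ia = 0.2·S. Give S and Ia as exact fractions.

CN(III) from CN(II)=46: (23·46)/(10 + 0.13·46) = 52900/799 ≈ 66.208
Retention S: 1000/CN − 10 with CN=66.208 → S = 2700/529 ≈ 5.104 in
Ia = 0.2S: 0.2·5.104 = 1.021 in (exactly 540/529)

S = 2700/529 in ≈ 5.104 in; Ia = 540/529 in ≈ 1.021 in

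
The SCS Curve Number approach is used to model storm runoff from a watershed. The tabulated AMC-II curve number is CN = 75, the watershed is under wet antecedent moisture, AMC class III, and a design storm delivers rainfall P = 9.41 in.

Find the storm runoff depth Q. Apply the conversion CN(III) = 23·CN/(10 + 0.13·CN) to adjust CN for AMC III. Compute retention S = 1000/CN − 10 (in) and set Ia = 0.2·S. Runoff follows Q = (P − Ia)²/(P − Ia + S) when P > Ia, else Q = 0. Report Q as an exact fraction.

Q = 3960059041/503210100 in ≈ 7.870 in

CN(III) from CN(II)=75: (23·75)/(10 + 0.13·75) = 6900/79 ≈ 87.342
S = 1000/(6900/79) − 10 = 100/69 in ≈ 1.449 in
Ia = 0.2S: 0.2·1.449 = 0.290 in (exactly 20/69)
P − Ia = 9.410 − 0.290 = 62929/6900 ≈ 9.120 in (> 0, runoff occurs)
Q = (62929/6900)²/((62929/6900) + 100/69) = (3960059041/47610000)/(72929/6900) = 3960059041/503210100 in ≈ 7.870 in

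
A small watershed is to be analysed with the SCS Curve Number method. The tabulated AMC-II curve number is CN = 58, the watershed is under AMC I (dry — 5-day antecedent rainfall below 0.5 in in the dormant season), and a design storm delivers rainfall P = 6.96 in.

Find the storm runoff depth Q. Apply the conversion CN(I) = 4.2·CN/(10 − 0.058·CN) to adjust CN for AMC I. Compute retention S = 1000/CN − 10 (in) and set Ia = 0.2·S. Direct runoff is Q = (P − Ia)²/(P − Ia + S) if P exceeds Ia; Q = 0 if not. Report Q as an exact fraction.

Dry (AMC I): CN(I) = 4.2·58/(10 − 0.058·58) = (1218/5)/(1659/250) = 2900/79 ≈ 36.709
S = 1000/(2900/79) − 10 = 500/29 in ≈ 17.241 in
Ia = 0.2·(500/29) = 100/29 in ≈ 3.448 in
P − Ia = 6.960 − 3.448 = 2546/725 ≈ 3.512 in (> 0, runoff occurs)
Q: (2546/725)² ÷ (15046/725) = 3241058/5454175 in (≈ 0.594 in)

Q = 3241058/5454175 in ≈ 0.594 in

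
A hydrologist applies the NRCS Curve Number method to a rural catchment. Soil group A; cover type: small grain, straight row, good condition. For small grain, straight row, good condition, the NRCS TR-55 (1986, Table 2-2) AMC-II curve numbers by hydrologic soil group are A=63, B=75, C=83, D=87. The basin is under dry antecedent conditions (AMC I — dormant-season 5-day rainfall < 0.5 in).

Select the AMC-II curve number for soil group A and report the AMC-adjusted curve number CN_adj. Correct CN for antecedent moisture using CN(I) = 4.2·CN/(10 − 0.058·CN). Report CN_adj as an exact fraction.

NRCS table: small grain, straight row, good condition, soil group A → CN(II) = 63
CN(I) from CN(II)=63: (4.2·63)/(10 − 0.058·63) = 132300/3173 ≈ 41.696

CN_adj = 132300/3173 ≈ 41.696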